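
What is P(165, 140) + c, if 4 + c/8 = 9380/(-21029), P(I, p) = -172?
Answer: -4364956/21029 ≈ -207.57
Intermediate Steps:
c = -747968/21029 (c = -32 + 8*(9380/(-21029)) = -32 + 8*(9380*(-1/21029)) = -32 + 8*(-9380/21029) = -32 - 75040/21029 = -747968/21029 ≈ -35.568)
P(165, 140) + c = -172 - 747968/21029 = -4364956/21029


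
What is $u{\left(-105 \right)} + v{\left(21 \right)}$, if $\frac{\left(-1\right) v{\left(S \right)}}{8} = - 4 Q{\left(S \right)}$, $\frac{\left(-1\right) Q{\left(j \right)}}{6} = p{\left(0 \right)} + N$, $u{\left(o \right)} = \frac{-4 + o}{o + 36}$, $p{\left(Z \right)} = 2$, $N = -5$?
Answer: $\frac{39853}{69} \approx 577.58$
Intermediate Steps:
$u{\left(o \right)} = \frac{-4 + o}{36 + o}$
$Q{\left(j \right)} = 18$ ($Q{\left(j \right)} = - 6 \left(2 - 5\right) = \left(-6\right) \left(-3\right) = 18$)
$v{\left(S \right)} = 576$ ($v{\left(S \right)} = - 8 \left(\left(-4\right) 18\right) = \left(-8\right) \left(-72\right) = 576$)
$u{\left(-105 \right)} + v{\left(21 \right)} = \frac{-4 - 105}{36 - 105} + 576 = \frac{1}{-69} \left(-109\right) + 576 = \left(- \frac{1}{69}\right) \left(-109\right) + 576 = \frac{109}{69} + 576 = \frac{39853}{69}$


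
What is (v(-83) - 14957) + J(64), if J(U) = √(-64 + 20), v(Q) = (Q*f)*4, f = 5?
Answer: -16617 + 2*I*√11 ≈ -16617.0 + 6.6332*I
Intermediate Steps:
v(Q) = 20*Q (v(Q) = (Q*5)*4 = (5*Q)*4 = 20*Q)
J(U) = 2*I*√11 (J(U) = √(-44) = 2*I*√11)
(v(-83) - 14957) + J(64) = (20*(-83) - 14957) + 2*I*√11 = (-1660 - 14957) + 2*I*√11 = -16617 + 2*I*√11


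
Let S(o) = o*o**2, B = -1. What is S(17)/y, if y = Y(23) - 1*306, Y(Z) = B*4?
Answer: -4913/310 ≈ -15.848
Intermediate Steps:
Y(Z) = -4 (Y(Z) = -1*4 = -4)
y = -310 (y = -4 - 1*306 = -4 - 306 = -310)
S(o) = o**3
S(17)/y = 17**3/(-310) = 4913*(-1/310) = -4913/310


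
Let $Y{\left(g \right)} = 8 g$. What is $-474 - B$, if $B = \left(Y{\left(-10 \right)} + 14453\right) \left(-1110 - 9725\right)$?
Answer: $155730981$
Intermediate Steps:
$B = -155731455$ ($B = \left(8 \left(-10\right) + 14453\right) \left(-1110 - 9725\right) = \left(-80 + 14453\right) \left(-10835\right) = 14373 \left(-10835\right) = -155731455$)
$-474 - B = -474 - -155731455 = -474 + 155731455 = 155730981$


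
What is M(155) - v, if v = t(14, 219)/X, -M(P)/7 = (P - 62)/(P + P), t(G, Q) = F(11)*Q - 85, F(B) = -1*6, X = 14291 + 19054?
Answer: -137251/66690 ≈ -2.0580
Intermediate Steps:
X = 33345
F(B) = -6
t(G, Q) = -85 - 6*Q (t(G, Q) = -6*Q - 85 = -85 - 6*Q)
M(P) = -7*(-62 + P)/(2*P) (M(P) = -7*(P - 62)/(P + P) = -7*(-62 + P)/(2*P))
v = -1399/33345 (v = (-85 - 6*219)/33345 = (-85 - 1314)*(1/33345) = -1399*1/33345 = -1399/33345 ≈ -0.041955)
M(155) - v = (-7/2 + 217/155) - 1*(-1399/33345) = (-7/2 + 217*(1/155)) + 1399/33345 = (-7/2 + 7/5) + 1399/33345 = -21/10 + 1399/33345 = -137251/66690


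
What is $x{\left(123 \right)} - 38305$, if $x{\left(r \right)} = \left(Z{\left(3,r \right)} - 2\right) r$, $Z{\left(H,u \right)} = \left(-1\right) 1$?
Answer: $-38674$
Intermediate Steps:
$Z{\left(H,u \right)} = -1$
$x{\left(r \right)} = - 3 r$ ($x{\left(r \right)} = \left(-1 - 2\right) r = - 3 r$)
$x{\left(123 \right)} - 38305 = \left(-3\right) 123 - 38305 = -369 - 38305 = -38674$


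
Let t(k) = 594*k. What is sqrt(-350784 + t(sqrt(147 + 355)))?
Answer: 3*sqrt(-38976 + 66*sqrt(502)) ≈ 580.93*I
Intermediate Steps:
sqrt(-350784 + t(sqrt(147 + 355))) = sqrt(-350784 + 594*sqrt(147 + 355)) = sqrt(-350784 + 594*sqrt(502))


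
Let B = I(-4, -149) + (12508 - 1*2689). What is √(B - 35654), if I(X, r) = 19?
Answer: 2*I*√6454 ≈ 160.67*I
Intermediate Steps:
B = 9838 (B = 19 + (12508 - 1*2689) = 19 + (12508 - 2689) = 19 + 9819 = 9838)
√(B - 35654) = √(9838 - 35654) = √(-25816) = 2*I*√6454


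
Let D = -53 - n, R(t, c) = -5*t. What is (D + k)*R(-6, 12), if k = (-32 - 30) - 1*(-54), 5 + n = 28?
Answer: -2520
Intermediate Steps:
n = 23 (n = -5 + 28 = 23)
k = -8 (k = -62 + 54 = -8)
D = -76 (D = -53 - 1*23 = -53 - 23 = -76)
(D + k)*R(-6, 12) = (-76 - 8)*(-5*(-6)) = -84*30 = -2520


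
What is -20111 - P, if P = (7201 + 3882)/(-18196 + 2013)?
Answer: -325445230/16183 ≈ -20110.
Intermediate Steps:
P = -11083/16183 (P = 11083/(-16183) = 11083*(-1/16183) = -11083/16183 ≈ -0.68485)
-20111 - P = -20111 - 1*(-11083/16183) = -20111 + 11083/16183 = -325445230/16183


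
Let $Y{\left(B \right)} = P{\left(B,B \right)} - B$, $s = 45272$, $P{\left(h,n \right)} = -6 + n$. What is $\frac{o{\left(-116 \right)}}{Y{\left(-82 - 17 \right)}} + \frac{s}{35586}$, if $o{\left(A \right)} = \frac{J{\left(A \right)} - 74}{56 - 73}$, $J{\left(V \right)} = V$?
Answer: $- \frac{178633}{302481} \approx -0.59056$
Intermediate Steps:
$Y{\left(B \right)} = -6$ ($Y{\left(B \right)} = \left(-6 + B\right) - B = -6$)
$o{\left(A \right)} = \frac{74}{17} - \frac{A}{17}$ ($o{\left(A \right)} = \frac{A - 74}{56 - 73} = \frac{-74 + A}{-17} = \left(-74 + A\right) \left(- \frac{1}{17}\right) = \frac{74}{17} - \frac{A}{17}$)
$\frac{o{\left(-116 \right)}}{Y{\left(-82 - 17 \right)}} + \frac{s}{35586} = \frac{\frac{74}{17} - - \frac{116}{17}}{-6} + \frac{45272}{35586} = \left(\frac{74}{17} + \frac{116}{17}\right) \left(- \frac{1}{6}\right) + 45272 \cdot \frac{1}{35586} = \frac{190}{17} \left(- \frac{1}{6}\right) + \frac{22636}{17793} = - \frac{95}{51} + \frac{22636}{17793} = - \frac{178633}{302481}$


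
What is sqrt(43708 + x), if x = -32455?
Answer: 11*sqrt(93) ≈ 106.08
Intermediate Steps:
sqrt(43708 + x) = sqrt(43708 - 32455) = sqrt(11253) = 11*sqrt(93)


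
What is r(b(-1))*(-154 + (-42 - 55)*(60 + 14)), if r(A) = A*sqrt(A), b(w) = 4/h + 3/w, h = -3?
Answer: 31772*I*sqrt(39)/3 ≈ 66139.0*I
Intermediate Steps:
b(w) = -4/3 + 3/w (b(w) = 4/(-3) + 3/w = 4*(-1/3) + 3/w = -4/3 + 3/w)
r(A) = A**(3/2)
r(b(-1))*(-154 + (-42 - 55)*(60 + 14)) = (-4/3 + 3/(-1))**(3/2)*(-154 + (-42 - 55)*(60 + 14)) = (-4/3 + 3*(-1))**(3/2)*(-154 - 97*74) = (-4/3 - 3)**(3/2)*(-154 - 7178) = (-13/3)**(3/2)*(-7332) = -13*I*sqrt(39)/9*(-7332) = 31772*I*sqrt(39)/3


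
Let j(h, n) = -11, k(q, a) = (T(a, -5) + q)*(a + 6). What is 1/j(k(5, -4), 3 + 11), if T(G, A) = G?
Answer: -1/11 ≈ -0.090909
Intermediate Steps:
k(q, a) = (6 + a)*(a + q) (k(q, a) = (a + q)*(a + 6) = (a + q)*(6 + a) = (6 + a)*(a + q))
1/j(k(5, -4), 3 + 11) = 1/(-11) = -1/11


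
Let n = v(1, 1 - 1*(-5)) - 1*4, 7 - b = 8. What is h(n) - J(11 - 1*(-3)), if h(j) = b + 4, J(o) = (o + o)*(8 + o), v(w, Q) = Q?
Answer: -613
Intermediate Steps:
b = -1 (b = 7 - 1*8 = 7 - 8 = -1)
J(o) = 2*o*(8 + o) (J(o) = (2*o)*(8 + o) = 2*o*(8 + o))
n = 2 (n = (1 - 1*(-5)) - 1*4 = (1 + 5) - 4 = 6 - 4 = 2)
h(j) = 3 (h(j) = -1 + 4 = 3)
h(n) - J(11 - 1*(-3)) = 3 - 2*(11 - 1*(-3))*(8 + (11 - 1*(-3))) = 3 - 2*(11 + 3)*(8 + (11 + 3)) = 3 - 2*14*(8 + 14) = 3 - 2*14*22 = 3 - 1*616 = 3 - 616 = -613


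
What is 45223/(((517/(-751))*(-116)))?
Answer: 33962473/59972 ≈ 566.31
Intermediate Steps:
45223/(((517/(-751))*(-116))) = 45223/(((517*(-1/751))*(-116))) = 45223/((-517/751*(-116))) = 45223/(59972/751) = 45223*(751/59972) = 33962473/59972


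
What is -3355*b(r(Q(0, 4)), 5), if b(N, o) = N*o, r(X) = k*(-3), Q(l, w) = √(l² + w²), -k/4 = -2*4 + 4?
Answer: 805200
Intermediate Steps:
k = 16 (k = -4*(-2*4 + 4) = -4*(-8 + 4) = -4*(-4) = 16)
r(X) = -48 (r(X) = 16*(-3) = -48)
-3355*b(r(Q(0, 4)), 5) = -(-161040)*5 = -3355*(-240) = 805200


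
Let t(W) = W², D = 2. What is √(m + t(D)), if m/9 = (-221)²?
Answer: √439573 ≈ 663.00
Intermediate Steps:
m = 439569 (m = 9*(-221)² = 9*48841 = 439569)
√(m + t(D)) = √(439569 + 2²) = √(439569 + 4) = √439573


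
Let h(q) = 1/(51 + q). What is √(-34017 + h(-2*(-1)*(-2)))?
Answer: I*√75143506/47 ≈ 184.44*I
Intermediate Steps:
√(-34017 + h(-2*(-1)*(-2))) = √(-34017 + 1/(51 - 2*(-1)*(-2))) = √(-34017 + 1/(51 + 2*(-2))) = √(-34017 + 1/(51 - 4)) = √(-34017 + 1/47) = √(-1598798/47) = I*√75143506/47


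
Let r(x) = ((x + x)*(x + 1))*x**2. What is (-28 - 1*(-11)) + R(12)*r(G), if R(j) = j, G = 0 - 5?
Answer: 11983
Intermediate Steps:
G = -5
r(x) = 2*x**3*(1 + x) (r(x) = ((2*x)*(1 + x))*x**2 = (2*x*(1 + x))*x**2 = 2*x**3*(1 + x))
(-28 - 1*(-11)) + R(12)*r(G) = (-28 - 1*(-11)) + 12*(2*(-5)**3*(1 - 5)) = (-28 + 11) + 12*(2*(-125)*(-4)) = -17 + 12*1000 = -17 + 12000 = 11983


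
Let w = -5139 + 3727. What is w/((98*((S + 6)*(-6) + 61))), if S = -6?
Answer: -706/2989 ≈ -0.23620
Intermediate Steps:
w = -1412
w/((98*((S + 6)*(-6) + 61))) = -1412*1/(98*((-6 + 6)*(-6) + 61)) = -1412*1/(98*(0*(-6) + 61)) = -1412*1/(98*(0 + 61)) = -1412/(98*61) = -1412/5978 = -1412*1/5978 = -706/2989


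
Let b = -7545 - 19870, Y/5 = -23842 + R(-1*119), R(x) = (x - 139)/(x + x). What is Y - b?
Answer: -10922960/119 ≈ -91790.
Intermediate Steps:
R(x) = (-139 + x)/(2*x) (R(x) = (-139 + x)/((2*x)) = (-139 + x)*(1/(2*x)) = (-139 + x)/(2*x))
Y = -14185345/119 (Y = 5*(-23842 + (-139 - 1*119)/(2*((-1*119)))) = 5*(-23842 + (½)*(-139 - 119)/(-119)) = 5*(-23842 + (½)*(-1/119)*(-258)) = 5*(-23842 + 129/119) = 5*(-2837069/119) = -14185345/119 ≈ -1.1920e+5)
b = -27415
Y - b = -14185345/119 - 1*(-27415) = -14185345/119 + 27415 = -10922960/119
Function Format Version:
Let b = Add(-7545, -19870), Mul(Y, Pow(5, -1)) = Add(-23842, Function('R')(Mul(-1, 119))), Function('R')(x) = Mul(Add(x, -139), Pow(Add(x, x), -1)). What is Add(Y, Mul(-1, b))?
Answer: Rational(-10922960, 119) ≈ -91790.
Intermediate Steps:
Function('R')(x) = Mul(Rational(1, 2), Pow(x, -1), Add(-139, x)) (Function('R')(x) = Mul(Add(-139, x), Pow(Mul(2, x), -1)) = Mul(Add(-139, x), Mul(Rational(1, 2), Pow(x, -1))) = Mul(Rational(1, 2), Pow(x, -1), Add(-139, x)))
Y = Rational(-14185345, 119) (Y = Mul(5, Add(-23842, Mul(Rational(1, 2), Pow(Mul(-1, 119), -1), Add(-139, Mul(-1, 119))))) = Mul(5, Add(-23842, Mul(Rational(1, 2), Pow(-119, -1), Add(-139, -119)))) = Mul(5, Add(-23842, Mul(Rational(1, 2), Rational(-1, 119), -258))) = Mul(5, Add(-23842, Rational(129, 119))) = Mul(5, Rational(-2837069, 119)) = Rational(-14185345, 119) ≈ -1.1920e+5)
b = -27415
Add(Y, Mul(-1, b)) = Add(Rational(-14185345, 119), Mul(-1, -27415)) = Add(Rational(-14185345, 119), 27415) = Rational(-10922960, 119)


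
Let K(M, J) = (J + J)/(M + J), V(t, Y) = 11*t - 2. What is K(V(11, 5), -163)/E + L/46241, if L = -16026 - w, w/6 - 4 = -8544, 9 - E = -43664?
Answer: 33841359767/44428630246 ≈ 0.76170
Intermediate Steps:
E = 43673 (E = 9 - 1*(-43664) = 9 + 43664 = 43673)
w = -51240 (w = 24 + 6*(-8544) = 24 - 51264 = -51240)
L = 35214 (L = -16026 - 1*(-51240) = -16026 + 51240 = 35214)
V(t, Y) = -2 + 11*t
K(M, J) = 2*J/(J + M) (K(M, J) = (2*J)/(J + M) = 2*J/(J + M))
K(V(11, 5), -163)/E + L/46241 = (2*(-163)/(-163 + (-2 + 11*11)))/43673 + 35214/46241 = (2*(-163)/(-163 + (-2 + 121)))*(1/43673) + 35214*(1/46241) = (2*(-163)/(-163 + 119))*(1/43673) + 35214/46241 = (2*(-163)/(-44))*(1/43673) + 35214/46241 = (2*(-163)*(-1/44))*(1/43673) + 35214/46241 = (163/22)*(1/43673) + 35214/46241 = 163/960806 + 35214/46241 = 33841359767/44428630246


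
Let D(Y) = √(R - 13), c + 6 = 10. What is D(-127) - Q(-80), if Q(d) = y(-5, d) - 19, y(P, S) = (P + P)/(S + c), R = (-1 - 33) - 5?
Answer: 717/38 + 2*I*√13 ≈ 18.868 + 7.2111*I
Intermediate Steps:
c = 4 (c = -6 + 10 = 4)
R = -39 (R = -34 - 5 = -39)
y(P, S) = 2*P/(4 + S) (y(P, S) = (P + P)/(S + 4) = (2*P)/(4 + S) = 2*P/(4 + S))
D(Y) = 2*I*√13 (D(Y) = √(-39 - 13) = √(-52) = 2*I*√13)
Q(d) = -19 - 10/(4 + d) (Q(d) = 2*(-5)/(4 + d) - 19 = -10/(4 + d) - 19 = -19 - 10/(4 + d))
D(-127) - Q(-80) = 2*I*√13 - (-86 - 19*(-80))/(4 - 80) = 2*I*√13 - (-86 + 1520)/(-76) = 2*I*√13 - (-1)*1434/76 = 2*I*√13 - 1*(-717/38) = 2*I*√13 + 717/38 = 717/38 + 2*I*√13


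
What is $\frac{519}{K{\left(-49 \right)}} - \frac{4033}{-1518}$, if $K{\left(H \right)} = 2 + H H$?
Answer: $\frac{1164349}{405306} \approx 2.8728$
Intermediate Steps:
$K{\left(H \right)} = 2 + H^{2}$
$\frac{519}{K{\left(-49 \right)}} - \frac{4033}{-1518} = \frac{519}{2 + \left(-49\right)^{2}} - \frac{4033}{-1518} = \frac{519}{2 + 2401} - - \frac{4033}{1518} = \frac{519}{2403} + \frac{4033}{1518} = 519 \cdot \frac{1}{2403} + \frac{4033}{1518} = \frac{173}{801} + \frac{4033}{1518} = \frac{1164349}{405306}$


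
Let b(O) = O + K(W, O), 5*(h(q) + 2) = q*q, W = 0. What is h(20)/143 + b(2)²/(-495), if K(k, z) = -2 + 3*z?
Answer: 26/55 ≈ 0.47273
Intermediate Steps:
h(q) = -2 + q²/5 (h(q) = -2 + (q*q)/5 = -2 + q²/5)
b(O) = -2 + 4*O (b(O) = O + (-2 + 3*O) = -2 + 4*O)
h(20)/143 + b(2)²/(-495) = (-2 + (⅕)*20²)/143 + (-2 + 4*2)²/(-495) = (-2 + (⅕)*400)*(1/143) + (-2 + 8)²*(-1/495) = (-2 + 80)*(1/143) + 6²*(-1/495) = 78*(1/143) + 36*(-1/495) = 6/11 - 4/55 = 26/55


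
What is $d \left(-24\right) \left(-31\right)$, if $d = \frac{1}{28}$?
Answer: $\frac{186}{7} \approx 26.571$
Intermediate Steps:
$d = \frac{1}{28} \approx 0.035714$
$d \left(-24\right) \left(-31\right) = \frac{1}{28} \left(-24\right) \left(-31\right) = \left(- \frac{6}{7}\right) \left(-31\right) = \frac{186}{7}$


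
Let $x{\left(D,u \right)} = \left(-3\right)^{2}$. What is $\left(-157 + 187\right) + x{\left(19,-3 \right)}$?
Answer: $39$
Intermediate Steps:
$x{\left(D,u \right)} = 9$
$\left(-157 + 187\right) + x{\left(19,-3 \right)} = \left(-157 + 187\right) + 9 = 30 + 9 = 39$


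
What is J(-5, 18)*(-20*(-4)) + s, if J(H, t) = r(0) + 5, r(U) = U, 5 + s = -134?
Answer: 261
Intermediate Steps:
s = -139 (s = -5 - 134 = -139)
J(H, t) = 5 (J(H, t) = 0 + 5 = 5)
J(-5, 18)*(-20*(-4)) + s = 5*(-20*(-4)) - 139 = 5*80 - 139 = 400 - 139 = 261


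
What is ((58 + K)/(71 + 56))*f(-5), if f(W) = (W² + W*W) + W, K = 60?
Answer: 5310/127 ≈ 41.811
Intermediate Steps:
f(W) = W + 2*W² (f(W) = (W² + W²) + W = 2*W² + W = W + 2*W²)
((58 + K)/(71 + 56))*f(-5) = ((58 + 60)/(71 + 56))*(-5*(1 + 2*(-5))) = (118/127)*(-5*(1 - 10)) = (118*(1/127))*(-5*(-9)) = (118/127)*45 = 5310/127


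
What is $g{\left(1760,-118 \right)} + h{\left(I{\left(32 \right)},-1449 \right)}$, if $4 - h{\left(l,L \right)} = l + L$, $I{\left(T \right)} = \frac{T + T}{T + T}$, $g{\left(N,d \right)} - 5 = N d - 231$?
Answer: $-206454$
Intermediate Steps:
$g{\left(N,d \right)} = -226 + N d$ ($g{\left(N,d \right)} = 5 + \left(N d - 231\right) = 5 + \left(-231 + N d\right) = -226 + N d$)
$I{\left(T \right)} = 1$ ($I{\left(T \right)} = \frac{2 T}{2 T} = 2 T \frac{1}{2 T} = 1$)
$h{\left(l,L \right)} = 4 - L - l$ ($h{\left(l,L \right)} = 4 - \left(l + L\right) = 4 - \left(L + l\right) = 4 - L - l$)
$g{\left(1760,-118 \right)} + h{\left(I{\left(32 \right)},-1449 \right)} = \left(-226 + 1760 \left(-118\right)\right) - -1452 = \left(-226 - 207680\right) + \left(4 + 1449 - 1\right) = -207906 + 1452 = -206454$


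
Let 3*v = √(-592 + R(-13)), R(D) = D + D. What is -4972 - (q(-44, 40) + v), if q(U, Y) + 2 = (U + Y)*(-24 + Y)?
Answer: -4906 - I*√618/3 ≈ -4906.0 - 8.2865*I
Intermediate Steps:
R(D) = 2*D
q(U, Y) = -2 + (-24 + Y)*(U + Y) (q(U, Y) = -2 + (U + Y)*(-24 + Y) = -2 + (-24 + Y)*(U + Y))
v = I*√618/3 (v = √(-592 + 2*(-13))/3 = √(-592 - 26)/3 = √(-618)/3 = (I*√618)/3 = I*√618/3 ≈ 8.2865*I)
-4972 - (q(-44, 40) + v) = -4972 - ((-2 + 40² - 24*(-44) - 24*40 - 44*40) + I*√618/3) = -4972 - ((-2 + 1600 + 1056 - 960 - 1760) + I*√618/3) = -4972 - (-66 + I*√618/3) = -4972 + (66 - I*√618/3) = -4906 - I*√618/3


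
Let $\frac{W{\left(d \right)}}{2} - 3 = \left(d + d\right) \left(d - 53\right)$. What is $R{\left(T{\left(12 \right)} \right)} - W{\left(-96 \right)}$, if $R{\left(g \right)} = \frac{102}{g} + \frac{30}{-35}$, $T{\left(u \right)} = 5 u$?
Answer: $- \frac{4005481}{70} \approx -57221.0$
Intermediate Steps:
$W{\left(d \right)} = 6 + 4 d \left(-53 + d\right)$ ($W{\left(d \right)} = 6 + 2 \left(d + d\right) \left(d - 53\right) = 6 + 2 \cdot 2 d \left(-53 + d\right) = 6 + 4 d \left(-53 + d\right)$)
$R{\left(g \right)} = - \frac{6}{7} + \frac{102}{g}$ ($R{\left(g \right)} = \frac{102}{g} + 30 \left(- \frac{1}{35}\right) = \frac{102}{g} - \frac{6}{7} = - \frac{6}{7} + \frac{102}{g}$)
$R{\left(T{\left(12 \right)} \right)} - W{\left(-96 \right)} = \left(- \frac{6}{7} + \frac{102}{5 \cdot 12}\right) - \left(6 - -20352 + 4 \left(-96\right)^{2}\right) = \left(- \frac{6}{7} + \frac{102}{60}\right) - \left(6 + 20352 + 4 \cdot 9216\right) = \left(- \frac{6}{7} + 102 \cdot \frac{1}{60}\right) - \left(6 + 20352 + 36864\right) = \left(- \frac{6}{7} + \frac{17}{10}\right) - 57222 = \frac{59}{70} - 57222 = - \frac{4005481}{70}$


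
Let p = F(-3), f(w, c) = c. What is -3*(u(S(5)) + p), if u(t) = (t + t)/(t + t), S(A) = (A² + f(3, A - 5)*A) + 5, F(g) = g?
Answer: 6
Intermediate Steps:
S(A) = 5 + A² + A*(-5 + A) (S(A) = (A² + (A - 5)*A) + 5 = (A² + (-5 + A)*A) + 5 = (A² + A*(-5 + A)) + 5 = 5 + A² + A*(-5 + A))
p = -3
u(t) = 1 (u(t) = (2*t)/((2*t)) = (2*t)*(1/(2*t)) = 1)
-3*(u(S(5)) + p) = -3*(1 - 3) = -3*(-2) = 6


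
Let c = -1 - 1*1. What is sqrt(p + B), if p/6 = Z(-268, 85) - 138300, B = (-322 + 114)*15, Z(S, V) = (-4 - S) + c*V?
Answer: 18*I*sqrt(2569) ≈ 912.34*I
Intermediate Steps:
c = -2 (c = -1 - 1 = -2)
Z(S, V) = -4 - S - 2*V (Z(S, V) = (-4 - S) - 2*V = -4 - S - 2*V)
B = -3120 (B = -208*15 = -3120)
p = -829236 (p = 6*((-4 - 1*(-268) - 2*85) - 138300) = 6*((-4 + 268 - 170) - 138300) = 6*(94 - 138300) = 6*(-138206) = -829236)
sqrt(p + B) = sqrt(-829236 - 3120) = sqrt(-832356) = 18*I*sqrt(2569)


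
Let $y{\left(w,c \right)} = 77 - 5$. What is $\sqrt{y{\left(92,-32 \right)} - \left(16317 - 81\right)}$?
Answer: $6 i \sqrt{449} \approx 127.14 i$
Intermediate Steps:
$y{\left(w,c \right)} = 72$
$\sqrt{y{\left(92,-32 \right)} - \left(16317 - 81\right)} = \sqrt{72 - \left(16317 - 81\right)} = \sqrt{72 + \left(\left(-8998 + 81\right) - 7319\right)} = \sqrt{72 - 16236} = \sqrt{-16164} = 6 i \sqrt{449}$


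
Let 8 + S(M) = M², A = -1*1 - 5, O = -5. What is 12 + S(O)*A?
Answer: -90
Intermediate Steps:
A = -6 (A = -1 - 5 = -6)
S(M) = -8 + M²
12 + S(O)*A = 12 + (-8 + (-5)²)*(-6) = 12 + (-8 + 25)*(-6) = 12 + 17*(-6) = 12 - 102 = -90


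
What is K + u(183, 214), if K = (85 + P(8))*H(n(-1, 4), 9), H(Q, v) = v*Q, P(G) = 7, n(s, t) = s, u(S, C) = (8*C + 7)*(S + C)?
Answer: 681615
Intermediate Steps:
u(S, C) = (7 + 8*C)*(C + S)
H(Q, v) = Q*v
K = -828 (K = (85 + 7)*(-1*9) = 92*(-9) = -828)
K + u(183, 214) = -828 + (7*214 + 7*183 + 8*214² + 8*214*183) = -828 + (1498 + 1281 + 8*45796 + 313296) = -828 + (1498 + 1281 + 366368 + 313296) = -828 + 682443 = 681615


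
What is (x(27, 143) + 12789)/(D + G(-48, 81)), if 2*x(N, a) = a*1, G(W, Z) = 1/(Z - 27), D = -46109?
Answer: -694467/2489885 ≈ -0.27892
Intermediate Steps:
G(W, Z) = 1/(-27 + Z)
x(N, a) = a/2 (x(N, a) = (a*1)/2 = a/2)
(x(27, 143) + 12789)/(D + G(-48, 81)) = ((½)*143 + 12789)/(-46109 + 1/(-27 + 81)) = (143/2 + 12789)/(-46109 + 1/54) = 25721/(2*(-46109 + 1/54)) = 25721/(2*(-2489885/54)) = (25721/2)*(-54/2489885) = -694467/2489885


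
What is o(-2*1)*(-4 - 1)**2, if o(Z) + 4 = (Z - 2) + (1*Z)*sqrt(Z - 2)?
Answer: -200 - 100*I ≈ -200.0 - 100.0*I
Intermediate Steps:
o(Z) = -6 + Z + Z*sqrt(-2 + Z) (o(Z) = -4 + ((Z - 2) + (1*Z)*sqrt(Z - 2)) = -4 + ((-2 + Z) + Z*sqrt(-2 + Z)) = -4 + (-2 + Z + Z*sqrt(-2 + Z)) = -6 + Z + Z*sqrt(-2 + Z))
o(-2*1)*(-4 - 1)**2 = (-6 - 2*1 + (-2*1)*sqrt(-2 - 2*1))*(-4 - 1)**2 = (-6 - 2 - 2*sqrt(-2 - 2))*(-5)**2 = (-6 - 2 - 4*I)*25 = (-8 - 4*I)*25 = -200 - 100*I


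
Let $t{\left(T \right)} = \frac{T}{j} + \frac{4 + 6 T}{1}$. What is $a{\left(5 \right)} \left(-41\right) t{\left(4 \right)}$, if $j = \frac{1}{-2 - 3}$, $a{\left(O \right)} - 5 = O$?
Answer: $-3280$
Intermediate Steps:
$a{\left(O \right)} = 5 + O$
$j = - \frac{1}{5}$ ($j = \frac{1}{-5} = - \frac{1}{5} \approx -0.2$)
$t{\left(T \right)} = 4 + T$ ($t{\left(T \right)} = \frac{T}{- \frac{1}{5}} + \frac{4 + 6 T}{1} = T \left(-5\right) + \left(4 + 6 T\right) 1 = - 5 T + \left(4 + 6 T\right) = 4 + T$)
$a{\left(5 \right)} \left(-41\right) t{\left(4 \right)} = \left(5 + 5\right) \left(-41\right) \left(4 + 4\right) = 10 \left(-41\right) 8 = \left(-410\right) 8 = -3280$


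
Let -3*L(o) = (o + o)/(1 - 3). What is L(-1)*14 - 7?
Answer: -35/3 ≈ -11.667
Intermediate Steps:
L(o) = o/3 (L(o) = -(o + o)/(3*(1 - 3)) = -2*o/(3*(-2)) = -2*o*(-1)/(3*2) = -(-1)*o/3 = o/3)
L(-1)*14 - 7 = ((1/3)*(-1))*14 - 7 = -1/3*14 - 7 = -14/3 - 7 = -35/3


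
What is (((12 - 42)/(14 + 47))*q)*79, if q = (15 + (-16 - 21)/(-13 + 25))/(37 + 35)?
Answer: -56485/8784 ≈ -6.4304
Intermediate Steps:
q = 143/864 (q = (15 - 37/12)/72 = (15 - 37*1/12)*(1/72) = (15 - 37/12)*(1/72) = (143/12)*(1/72) = 143/864 ≈ 0.16551)
(((12 - 42)/(14 + 47))*q)*79 = (((12 - 42)/(14 + 47))*(143/864))*79 = (-30/61*(143/864))*79 = (-30*1/61*(143/864))*79 = -30/61*143/864*79 = -715/8784*79 = -56485/8784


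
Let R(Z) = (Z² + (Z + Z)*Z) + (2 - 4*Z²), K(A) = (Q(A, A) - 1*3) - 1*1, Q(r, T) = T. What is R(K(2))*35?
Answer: -70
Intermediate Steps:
K(A) = -4 + A (K(A) = (A - 1*3) - 1*1 = (A - 3) - 1 = (-3 + A) - 1 = -4 + A)
R(Z) = 2 - Z² (R(Z) = (Z² + (2*Z)*Z) + (2 - 4*Z²) = (Z² + 2*Z²) + (2 - 4*Z²) = 3*Z² + (2 - 4*Z²) = 2 - Z²)
R(K(2))*35 = (2 - (-4 + 2)²)*35 = (2 - 1*(-2)²)*35 = (2 - 1*4)*35 = (2 - 4)*35 = -2*35 = -70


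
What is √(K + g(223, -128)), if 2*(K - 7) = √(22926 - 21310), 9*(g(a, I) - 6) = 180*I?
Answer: √(-2547 + 2*√101) ≈ 50.268*I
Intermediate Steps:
g(a, I) = 6 + 20*I (g(a, I) = 6 + (180*I)/9 = 6 + 20*I)
K = 7 + 2*√101 (K = 7 + √(22926 - 21310)/2 = 7 + √1616/2 = 7 + (4*√101)/2 = 7 + 2*√101 ≈ 27.100)
√(K + g(223, -128)) = √((7 + 2*√101) + (6 + 20*(-128))) = √((7 + 2*√101) + (6 - 2560)) = √((7 + 2*√101) - 2554) = √(-2547 + 2*√101)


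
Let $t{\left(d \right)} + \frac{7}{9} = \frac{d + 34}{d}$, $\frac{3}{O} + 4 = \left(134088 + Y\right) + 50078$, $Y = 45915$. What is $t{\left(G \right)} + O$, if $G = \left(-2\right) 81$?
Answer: $\frac{230320}{18636237} \approx 0.012359$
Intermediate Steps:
$O = \frac{3}{230077}$ ($O = \frac{3}{-4 + \left(\left(134088 + 45915\right) + 50078\right)} = \frac{3}{-4 + \left(180003 + 50078\right)} = \frac{3}{-4 + 230081} = \frac{3}{230077} \approx 1.3039 \cdot 10^{-5}$)
$G = -162$
$t{\left(d \right)} = - \frac{7}{9} + \frac{34 + d}{d}$ ($t{\left(d \right)} = - \frac{7}{9} + \frac{d + 34}{d} = - \frac{7}{9} + \frac{34 + d}{d}$)
$t{\left(G \right)} + O = \left(\frac{2}{9} + \frac{34}{-162}\right) + \frac{3}{230077} = \left(\frac{2}{9} + 34 \left(- \frac{1}{162}\right)\right) + \frac{3}{230077} = \left(\frac{2}{9} - \frac{17}{81}\right) + \frac{3}{230077} = \frac{1}{81} + \frac{3}{230077} = \frac{230320}{18636237}$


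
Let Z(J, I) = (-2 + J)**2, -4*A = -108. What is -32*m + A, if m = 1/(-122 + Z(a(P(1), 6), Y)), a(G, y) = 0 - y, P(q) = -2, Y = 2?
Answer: 799/29 ≈ 27.552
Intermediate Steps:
a(G, y) = -y
A = 27 (A = -1/4*(-108) = 27)
m = -1/58 (m = 1/(-122 + (-2 - 1*6)**2) = 1/(-122 + (-2 - 6)**2) = 1/(-122 + (-8)**2) = 1/(-122 + 64) = 1/(-58) = -1/58 ≈ -0.017241)
-32*m + A = -32*(-1/58) + 27 = 16/29 + 27 = 799/29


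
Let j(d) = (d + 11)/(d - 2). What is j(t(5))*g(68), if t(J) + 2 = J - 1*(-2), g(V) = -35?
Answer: -560/3 ≈ -186.67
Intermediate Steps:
t(J) = J (t(J) = -2 + (J - 1*(-2)) = -2 + (J + 2) = -2 + (2 + J) = J)
j(d) = (11 + d)/(-2 + d)
j(t(5))*g(68) = ((11 + 5)/(-2 + 5))*(-35) = (16/3)*(-35) = -560/3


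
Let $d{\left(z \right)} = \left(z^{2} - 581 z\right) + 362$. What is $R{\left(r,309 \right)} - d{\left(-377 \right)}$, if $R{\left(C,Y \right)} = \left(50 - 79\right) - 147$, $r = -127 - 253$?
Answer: $-361704$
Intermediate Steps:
$r = -380$
$d{\left(z \right)} = 362 + z^{2} - 581 z$
$R{\left(C,Y \right)} = -176$ ($R{\left(C,Y \right)} = -29 - 147 = -176$)
$R{\left(r,309 \right)} - d{\left(-377 \right)} = -176 - \left(362 + \left(-377\right)^{2} - -219037\right) = -176 - \left(362 + 142129 + 219037\right) = -176 - 361528 = -361704$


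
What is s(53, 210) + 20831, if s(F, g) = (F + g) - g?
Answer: 20884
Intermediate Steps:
s(F, g) = F
s(53, 210) + 20831 = 53 + 20831 = 20884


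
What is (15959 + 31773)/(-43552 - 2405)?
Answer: -47732/45957 ≈ -1.0386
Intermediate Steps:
(15959 + 31773)/(-43552 - 2405) = 47732/(-45957) = 47732*(-1/45957) = -47732/45957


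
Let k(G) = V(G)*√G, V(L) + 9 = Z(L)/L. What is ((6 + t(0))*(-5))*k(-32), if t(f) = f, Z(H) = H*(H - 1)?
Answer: 5040*I*√2 ≈ 7127.6*I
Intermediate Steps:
Z(H) = H*(-1 + H)
V(L) = -10 + L (V(L) = -9 + (L*(-1 + L))/L = -9 + (-1 + L) = -10 + L)
k(G) = √G*(-10 + G) (k(G) = (-10 + G)*√G = √G*(-10 + G))
((6 + t(0))*(-5))*k(-32) = ((6 + 0)*(-5))*(√(-32)*(-10 - 32)) = (6*(-5))*((4*I*√2)*(-42)) = -(-5040)*I*√2 = 5040*I*√2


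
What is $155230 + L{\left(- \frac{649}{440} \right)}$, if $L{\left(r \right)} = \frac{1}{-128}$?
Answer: $\frac{19869439}{128} \approx 1.5523 \cdot 10^{5}$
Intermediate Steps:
$L{\left(r \right)} = - \frac{1}{128}$
$155230 + L{\left(- \frac{649}{440} \right)} = 155230 - \frac{1}{128} = \frac{19869439}{128}$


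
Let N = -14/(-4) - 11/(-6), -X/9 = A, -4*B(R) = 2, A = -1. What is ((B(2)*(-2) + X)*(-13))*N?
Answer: -2080/3 ≈ -693.33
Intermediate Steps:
B(R) = -1/2 (B(R) = -1/4*2 = -1/2)
X = 9 (X = -9*(-1) = 9)
N = 16/3 (N = -14*(-1/4) - 11*(-1/6) = 7/2 + 11/6 = 16/3 ≈ 5.3333)
((B(2)*(-2) + X)*(-13))*N = ((-1/2*(-2) + 9)*(-13))*(16/3) = ((1 + 9)*(-13))*(16/3) = (10*(-13))*(16/3) = -130*16/3 = -2080/3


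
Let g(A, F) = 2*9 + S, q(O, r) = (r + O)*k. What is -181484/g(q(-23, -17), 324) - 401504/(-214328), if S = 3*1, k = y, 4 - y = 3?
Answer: -4861083896/562611 ≈ -8640.2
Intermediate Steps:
y = 1 (y = 4 - 1*3 = 4 - 3 = 1)
k = 1
q(O, r) = O + r (q(O, r) = (r + O)*1 = (O + r)*1 = O + r)
S = 3
g(A, F) = 21 (g(A, F) = 2*9 + 3 = 18 + 3 = 21)
-181484/g(q(-23, -17), 324) - 401504/(-214328) = -181484/21 - 401504/(-214328) = -181484*1/21 - 401504*(-1/214328) = -181484/21 + 50188/26791 = -4861083896/562611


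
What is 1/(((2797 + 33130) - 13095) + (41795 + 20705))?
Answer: 1/85332 ≈ 1.1719e-5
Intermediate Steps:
1/(((2797 + 33130) - 13095) + (41795 + 20705)) = 1/((35927 - 13095) + 62500) = 1/(22832 + 62500) = 1/85332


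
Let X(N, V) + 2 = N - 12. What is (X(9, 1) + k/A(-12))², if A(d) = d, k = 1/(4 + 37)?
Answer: 6056521/242064 ≈ 25.020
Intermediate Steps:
k = 1/41 ≈ 0.024390
X(N, V) = -14 + N (X(N, V) = -2 + (N - 12) = -2 + (-12 + N) = -14 + N)
(X(9, 1) + k/A(-12))² = ((-14 + 9) + (1/41)/(-12))² = (-5 + (1/41)*(-1/12))² = (-5 - 1/492)² = (-2461/492)² = 6056521/242064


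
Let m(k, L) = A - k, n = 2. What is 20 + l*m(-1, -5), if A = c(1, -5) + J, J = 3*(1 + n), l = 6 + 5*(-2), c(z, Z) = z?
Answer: -24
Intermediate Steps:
l = -4 (l = 6 - 10 = -4)
J = 9 (J = 3*(1 + 2) = 3*3 = 9)
A = 10 (A = 1 + 9 = 10)
m(k, L) = 10 - k
20 + l*m(-1, -5) = 20 - 4*(10 - 1*(-1)) = 20 - 4*(10 + 1) = 20 - 4*11 = 20 - 44 = -24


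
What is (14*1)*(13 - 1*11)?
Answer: 28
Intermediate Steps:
(14*1)*(13 - 1*11) = 14*(13 - 11) = 14*2 = 28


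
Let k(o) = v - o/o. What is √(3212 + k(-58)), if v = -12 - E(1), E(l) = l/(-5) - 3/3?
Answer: √80005/5 ≈ 56.570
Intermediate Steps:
E(l) = -1 - l/5 (E(l) = l*(-⅕) - 3*⅓ = -l/5 - 1 = -1 - l/5)
v = -54/5 (v = -12 - (-1 - ⅕*1) = -12 - (-1 - ⅕) = -12 - 1*(-6/5) = -12 + 6/5 = -54/5 ≈ -10.800)
k(o) = -59/5 (k(o) = -54/5 - o/o = -54/5 - 1*1 = -54/5 - 1 = -59/5)
√(3212 + k(-58)) = √(3212 - 59/5) = √(16001/5) = √80005/5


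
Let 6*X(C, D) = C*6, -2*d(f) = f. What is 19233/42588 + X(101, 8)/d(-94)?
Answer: 578371/222404 ≈ 2.6005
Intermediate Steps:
d(f) = -f/2
X(C, D) = C (X(C, D) = (C*6)/6 = (6*C)/6 = C)
19233/42588 + X(101, 8)/d(-94) = 19233/42588 + 101/((-½*(-94))) = 19233*(1/42588) + 101/47 = 2137/4732 + 101*(1/47) = 2137/4732 + 101/47 = 578371/222404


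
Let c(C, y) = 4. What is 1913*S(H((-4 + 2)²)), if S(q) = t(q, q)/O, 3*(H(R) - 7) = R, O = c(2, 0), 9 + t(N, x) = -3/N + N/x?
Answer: -399817/100 ≈ -3998.2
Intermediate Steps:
t(N, x) = -9 - 3/N + N/x (t(N, x) = -9 + (-3/N + N/x) = -9 - 3/N + N/x)
O = 4
H(R) = 7 + R/3
S(q) = -2 - 3/(4*q) (S(q) = (-9 - 3/q + q/q)/4 = (-9 - 3/q + 1)*(¼) = (-8 - 3/q)*(¼) = -2 - 3/(4*q))
1913*S(H((-4 + 2)²)) = 1913*(-2 - 3/(4*(7 + (-4 + 2)²/3))) = 1913*(-2 - 3/(4*(7 + (⅓)*(-2)²))) = 1913*(-2 - 3/(4*(7 + (⅓)*4))) = 1913*(-2 - 3/(4*(7 + 4/3))) = 1913*(-2 - 3/(4*25/3)) = 1913*(-2 - ¾*3/25) = 1913*(-2 - 9/100) = 1913*(-209/100) = -399817/100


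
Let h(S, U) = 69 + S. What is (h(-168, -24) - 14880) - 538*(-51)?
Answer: 12459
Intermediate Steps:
(h(-168, -24) - 14880) - 538*(-51) = ((69 - 168) - 14880) - 538*(-51) = (-99 - 14880) + 27438 = -14979 + 27438 = 12459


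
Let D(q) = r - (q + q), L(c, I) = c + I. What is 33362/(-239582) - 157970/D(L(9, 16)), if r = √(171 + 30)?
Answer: 135161551983/39342787 + 157970*√201/2299 ≈ 4409.7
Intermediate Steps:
r = √201 ≈ 14.177
L(c, I) = I + c
D(q) = √201 - 2*q (D(q) = √201 - (q + q) = √201 - 2*q)
33362/(-239582) - 157970/D(L(9, 16)) = 33362/(-239582) - 157970/(√201 - 2*(16 + 9)) = 33362*(-1/239582) - 157970/(√201 - 2*25) = -2383/17113 - 157970/(√201 - 50) = -2383/17113 - 157970/(-50 + √201)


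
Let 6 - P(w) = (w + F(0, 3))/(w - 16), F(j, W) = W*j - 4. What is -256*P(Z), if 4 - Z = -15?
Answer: -256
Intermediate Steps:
Z = 19 (Z = 4 - 1*(-15) = 4 + 15 = 19)
F(j, W) = -4 + W*j
P(w) = 6 - (-4 + w)/(-16 + w) (P(w) = 6 - (w + (-4 + 3*0))/(w - 16) = 6 - (w + (-4 + 0))/(-16 + w) = 6 - (w - 4)/(-16 + w) = 6 - (-4 + w)/(-16 + w))
-256*P(Z) = -256*(-92 + 5*19)/(-16 + 19) = -256*(-92 + 95)/3 = -256*3/3 = -256*1 = -256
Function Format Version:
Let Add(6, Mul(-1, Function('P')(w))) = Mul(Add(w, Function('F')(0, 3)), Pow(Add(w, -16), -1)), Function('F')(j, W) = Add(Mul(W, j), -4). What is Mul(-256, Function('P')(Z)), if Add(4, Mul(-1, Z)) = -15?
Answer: -256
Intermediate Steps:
Z = 19 (Z = Add(4, Mul(-1, -15)) = Add(4, 15) = 19)
Function('F')(j, W) = Add(-4, Mul(W, j))
Function('P')(w) = Add(6, Mul(-1, Pow(Add(-16, w), -1), Add(-4, w))) (Function('P')(w) = Add(6, Mul(-1, Mul(Add(w, Add(-4, Mul(3, 0))), Pow(Add(w, -16), -1)))) = Add(6, Mul(-1, Mul(Add(w, Add(-4, 0)), Pow(Add(-16, w), -1)))) = Add(6, Mul(-1, Mul(Add(w, -4), Pow(Add(-16, w), -1)))) = Add(6, Mul(-1, Mul(Add(-4, w), Pow(Add(-16, w), -1)))) = Add(6, Mul(-1, Mul(Pow(Add(-16, w), -1), Add(-4, w)))) = Add(6, Mul(-1, Pow(Add(-16, w), -1), Add(-4, w))))
Mul(-256, Function('P')(Z)) = Mul(-256, Mul(Pow(Add(-16, 19), -1), Add(-92, Mul(5, 19)))) = Mul(-256, Mul(Pow(3, -1), Add(-92, 95))) = Mul(-256, Mul(Rational(1, 3), 3)) = Mul(-256, 1) = -256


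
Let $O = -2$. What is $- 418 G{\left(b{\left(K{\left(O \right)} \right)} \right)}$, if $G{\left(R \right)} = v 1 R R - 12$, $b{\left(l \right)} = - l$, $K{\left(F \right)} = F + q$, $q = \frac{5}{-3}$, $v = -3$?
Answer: $\frac{65626}{3} \approx 21875.0$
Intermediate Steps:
$q = - \frac{5}{3}$ ($q = 5 \left(- \frac{1}{3}\right) = - \frac{5}{3} \approx -1.6667$)
$K{\left(F \right)} = - \frac{5}{3} + F$ ($K{\left(F \right)} = F - \frac{5}{3} = - \frac{5}{3} + F$)
$G{\left(R \right)} = -12 - 3 R^{2}$ ($G{\left(R \right)} = \left(-3\right) 1 R R - 12 = - 3 R R - 12 = - 3 R^{2} - 12 = -12 - 3 R^{2}$)
$- 418 G{\left(b{\left(K{\left(O \right)} \right)} \right)} = - 418 \left(-12 - 3 \left(- (- \frac{5}{3} - 2)\right)^{2}\right) = - 418 \left(-12 - 3 \left(\left(-1\right) \left(- \frac{11}{3}\right)\right)^{2}\right) = - 418 \left(-12 - 3 \left(\frac{11}{3}\right)^{2}\right) = - 418 \left(-12 - \frac{121}{3}\right) = \left(-418\right) \left(- \frac{157}{3}\right) = \frac{65626}{3}$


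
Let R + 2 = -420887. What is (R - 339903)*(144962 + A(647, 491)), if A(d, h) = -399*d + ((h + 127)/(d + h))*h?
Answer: 48883898736320/569 ≈ 8.5912e+10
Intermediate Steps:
R = -420889 (R = -2 - 420887 = -420889)
A(d, h) = -399*d + h*(127 + h)/(d + h) (A(d, h) = -399*d + ((127 + h)/(d + h))*h = -399*d + h*(127 + h)/(d + h))
(R - 339903)*(144962 + A(647, 491)) = (-420889 - 339903)*(144962 + (491**2 - 399*647**2 + 127*491 - 399*647*491)/(647 + 491)) = -760792*(144962 + (241081 - 399*418609 + 62357 - 126753123)/1138) = -760792*(144962 + (241081 - 167024991 + 62357 - 126753123)/1138) = -760792*(144962 + (1/1138)*(-293474676)) = -760792*(144962 - 146737338/569) = -760792*(-64253960/569) = 48883898736320/569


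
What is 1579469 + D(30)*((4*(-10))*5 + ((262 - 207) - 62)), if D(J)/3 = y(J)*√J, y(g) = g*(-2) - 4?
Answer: 1579469 + 39744*√30 ≈ 1.7972e+6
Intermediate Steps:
y(g) = -4 - 2*g (y(g) = -2*g - 4 = -4 - 2*g)
D(J) = 3*√J*(-4 - 2*J) (D(J) = 3*((-4 - 2*J)*√J) = 3*(√J*(-4 - 2*J)) = 3*√J*(-4 - 2*J))
1579469 + D(30)*((4*(-10))*5 + ((262 - 207) - 62)) = 1579469 + (6*√30*(-2 - 1*30))*((4*(-10))*5 + ((262 - 207) - 62)) = 1579469 + (6*√30*(-2 - 30))*(-40*5 + (55 - 62)) = 1579469 + (6*√30*(-32))*(-200 - 7) = 1579469 - 192*√30*(-207) = 1579469 + 39744*√30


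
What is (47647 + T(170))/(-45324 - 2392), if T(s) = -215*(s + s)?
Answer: 25453/47716 ≈ 0.53343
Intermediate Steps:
T(s) = -430*s
(47647 + T(170))/(-45324 - 2392) = (47647 - 430*170)/(-45324 - 2392) = (47647 - 73100)/(-47716) = -25453*(-1/47716) = 25453/47716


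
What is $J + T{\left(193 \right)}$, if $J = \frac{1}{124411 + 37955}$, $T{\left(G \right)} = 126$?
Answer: $\frac{20458117}{162366} \approx 126.0$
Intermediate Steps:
$J = \frac{1}{162366} \approx 6.1589 \cdot 10^{-6}$
$J + T{\left(193 \right)} = \frac{1}{162366} + 126 = \frac{20458117}{162366}$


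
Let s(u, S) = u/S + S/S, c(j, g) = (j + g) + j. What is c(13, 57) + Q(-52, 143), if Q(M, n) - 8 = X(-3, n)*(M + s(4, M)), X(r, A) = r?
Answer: 3175/13 ≈ 244.23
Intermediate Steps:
c(j, g) = g + 2*j (c(j, g) = (g + j) + j = g + 2*j)
s(u, S) = 1 + u/S (s(u, S) = u/S + 1 = 1 + u/S)
Q(M, n) = 8 - 3*M - 3*(4 + M)/M (Q(M, n) = 8 - 3*(M + (M + 4)/M) = 8 - 3*(M + (4 + M)/M) = 8 + (-3*M - 3*(4 + M)/M) = 8 - 3*M - 3*(4 + M)/M)
c(13, 57) + Q(-52, 143) = (57 + 2*13) + (5 - 12/(-52) - 3*(-52)) = (57 + 26) + (5 - 12*(-1/52) + 156) = 83 + (5 + 3/13 + 156) = 83 + 2096/13 = 3175/13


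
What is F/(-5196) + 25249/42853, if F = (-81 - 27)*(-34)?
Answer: -2180201/18555349 ≈ -0.11750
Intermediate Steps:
F = 3672 (F = -108*(-34) = 3672)
F/(-5196) + 25249/42853 = 3672/(-5196) + 25249/42853 = 3672*(-1/5196) + 25249*(1/42853) = -306/433 + 25249/42853 = -2180201/18555349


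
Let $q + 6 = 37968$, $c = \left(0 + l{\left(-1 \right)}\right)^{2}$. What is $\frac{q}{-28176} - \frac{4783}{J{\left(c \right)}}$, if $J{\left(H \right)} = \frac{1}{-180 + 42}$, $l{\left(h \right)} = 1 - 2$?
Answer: $\frac{3099607257}{4696} \approx 6.6005 \cdot 10^{5}$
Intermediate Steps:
$l{\left(h \right)} = -1$
$c = 1$ ($c = \left(0 - 1\right)^{2} = \left(-1\right)^{2} = 1$)
$J{\left(H \right)} = - \frac{1}{138}$ ($J{\left(H \right)} = \frac{1}{-138} = - \frac{1}{138}$)
$q = 37962$ ($q = -6 + 37968 = 37962$)
$\frac{q}{-28176} - \frac{4783}{J{\left(c \right)}} = \frac{37962}{-28176} - \frac{4783}{- \frac{1}{138}} = 37962 \left(- \frac{1}{28176}\right) - -660054 = - \frac{6327}{4696} + 660054 = \frac{3099607257}{4696}$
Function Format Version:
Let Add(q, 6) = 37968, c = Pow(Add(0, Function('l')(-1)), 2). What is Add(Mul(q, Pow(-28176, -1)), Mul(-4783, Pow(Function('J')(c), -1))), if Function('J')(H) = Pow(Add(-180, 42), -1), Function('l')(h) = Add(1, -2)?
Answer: Rational(3099607257, 4696) ≈ 6.6005e+5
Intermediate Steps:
Function('l')(h) = -1
c = 1 (c = Pow(Add(0, -1), 2) = Pow(-1, 2) = 1)
Function('J')(H) = Rational(-1, 138) (Function('J')(H) = Pow(-138, -1) = Rational(-1, 138))
q = 37962 (q = Add(-6, 37968) = 37962)
Add(Mul(q, Pow(-28176, -1)), Mul(-4783, Pow(Function('J')(c), -1))) = Add(Mul(37962, Pow(-28176, -1)), Mul(-4783, Pow(Rational(-1, 138), -1))) = Add(Mul(37962, Rational(-1, 28176)), Mul(-4783, -138)) = Add(Rational(-6327, 4696), 660054) = Rational(3099607257, 4696)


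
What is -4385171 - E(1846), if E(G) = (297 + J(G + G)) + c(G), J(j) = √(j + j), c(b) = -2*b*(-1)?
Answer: -4389160 - 2*√1846 ≈ -4.3892e+6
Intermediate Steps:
c(b) = 2*b
J(j) = √2*√j (J(j) = √(2*j) = √2*√j)
E(G) = 297 + 2*G + 2*√G (E(G) = (297 + √2*√(G + G)) + 2*G = (297 + √2*√(2*G)) + 2*G = (297 + √2*(√2*√G)) + 2*G = (297 + 2*√G) + 2*G = 297 + 2*G + 2*√G)
-4385171 - E(1846) = -4385171 - (297 + 2*1846 + 2*√1846) = -4385171 - (297 + 3692 + 2*√1846) = -4385171 - (3989 + 2*√1846) = -4385171 + (-3989 - 2*√1846) = -4389160 - 2*√1846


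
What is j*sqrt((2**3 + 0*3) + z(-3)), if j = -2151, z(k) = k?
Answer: -2151*sqrt(5) ≈ -4809.8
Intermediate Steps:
j*sqrt((2**3 + 0*3) + z(-3)) = -2151*sqrt((2**3 + 0*3) - 3) = -2151*sqrt((8 + 0) - 3) = -2151*sqrt(8 - 3) = -2151*sqrt(5)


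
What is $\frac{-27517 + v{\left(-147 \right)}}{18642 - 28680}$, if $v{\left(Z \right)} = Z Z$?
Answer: $\frac{422}{717} \approx 0.58856$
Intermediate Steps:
$v{\left(Z \right)} = Z^{2}$
$\frac{-27517 + v{\left(-147 \right)}}{18642 - 28680} = \frac{-27517 + \left(-147\right)^{2}}{18642 - 28680} = \frac{-27517 + 21609}{-10038} = \left(-5908\right) \left(- \frac{1}{10038}\right) = \frac{422}{717}$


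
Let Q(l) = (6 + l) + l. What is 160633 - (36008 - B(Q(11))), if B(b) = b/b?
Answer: 124626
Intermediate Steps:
Q(l) = 6 + 2*l
B(b) = 1
160633 - (36008 - B(Q(11))) = 160633 - (36008 - 1*1) = 160633 - (36008 - 1) = 160633 - 1*36007 = 160633 - 36007 = 124626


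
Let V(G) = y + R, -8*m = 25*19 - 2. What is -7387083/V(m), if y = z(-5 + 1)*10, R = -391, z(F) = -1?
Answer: 7387083/401 ≈ 18422.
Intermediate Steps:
m = -473/8 (m = -(25*19 - 2)/8 = -(475 - 2)/8 = -1/8*473 = -473/8 ≈ -59.125)
y = -10 (y = -1*10 = -10)
V(G) = -401 (V(G) = -10 - 391 = -401)
-7387083/V(m) = -7387083/(-401) = -7387083*(-1/401) = 7387083/401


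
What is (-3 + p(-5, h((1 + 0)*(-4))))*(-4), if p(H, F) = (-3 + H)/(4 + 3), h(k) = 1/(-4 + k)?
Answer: 116/7 ≈ 16.571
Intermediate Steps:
p(H, F) = -3/7 + H/7 (p(H, F) = (-3 + H)/7 = (-3 + H)*(⅐) = -3/7 + H/7)
(-3 + p(-5, h((1 + 0)*(-4))))*(-4) = (-3 + (-3/7 + (⅐)*(-5)))*(-4) = (-3 + (-3/7 - 5/7))*(-4) = (-3 - 8/7)*(-4) = -29/7*(-4) = 116/7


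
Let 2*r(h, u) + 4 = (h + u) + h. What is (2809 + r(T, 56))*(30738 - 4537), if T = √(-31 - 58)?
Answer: 74279835 + 26201*I*√89 ≈ 7.428e+7 + 2.4718e+5*I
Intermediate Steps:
T = I*√89 (T = √(-89) = I*√89 ≈ 9.434*I)
r(h, u) = -2 + h + u/2 (r(h, u) = -2 + ((h + u) + h)/2 = -2 + (u + 2*h)/2 = -2 + (h + u/2) = -2 + h + u/2)
(2809 + r(T, 56))*(30738 - 4537) = (2809 + (-2 + I*√89 + (½)*56))*(30738 - 4537) = (2809 + (-2 + I*√89 + 28))*26201 = (2809 + (26 + I*√89))*26201 = (2835 + I*√89)*26201 = 74279835 + 26201*I*√89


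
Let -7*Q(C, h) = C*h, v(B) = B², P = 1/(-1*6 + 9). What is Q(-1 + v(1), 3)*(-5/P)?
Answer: 0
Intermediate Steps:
P = ⅓ (P = 1/(-6 + 9) = 1/3 = ⅓ ≈ 0.33333)
Q(C, h) = -C*h/7
Q(-1 + v(1), 3)*(-5/P) = (-⅐*(-1 + 1²)*3)*(-5/⅓) = (-⅐*(-1 + 1)*3)*(-5*3) = -⅐*0*3*(-15) = 0*(-15) = 0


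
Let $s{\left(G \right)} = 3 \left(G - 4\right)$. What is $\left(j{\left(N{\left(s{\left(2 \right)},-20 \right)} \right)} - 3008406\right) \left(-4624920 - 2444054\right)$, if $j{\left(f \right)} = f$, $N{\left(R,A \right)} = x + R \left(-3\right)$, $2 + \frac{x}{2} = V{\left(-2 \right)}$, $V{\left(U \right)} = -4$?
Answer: $21266301381600$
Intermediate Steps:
$x = -12$ ($x = -4 + 2 \left(-4\right) = -4 - 8 = -12$)
$s{\left(G \right)} = -12 + 3 G$ ($s{\left(G \right)} = 3 \left(-4 + G\right) = -12 + 3 G$)
$N{\left(R,A \right)} = -12 - 3 R$ ($N{\left(R,A \right)} = -12 + R \left(-3\right) = -12 - 3 R$)
$\left(j{\left(N{\left(s{\left(2 \right)},-20 \right)} \right)} - 3008406\right) \left(-4624920 - 2444054\right) = \left(\left(-12 - 3 \left(-12 + 3 \cdot 2\right)\right) - 3008406\right) \left(-4624920 - 2444054\right) = \left(\left(-12 - 3 \left(-12 + 6\right)\right) - 3008406\right) \left(-7068974\right) = \left(\left(-12 - -18\right) - 3008406\right) \left(-7068974\right) = \left(\left(-12 + 18\right) - 3008406\right) \left(-7068974\right) = \left(6 - 3008406\right) \left(-7068974\right) = \left(-3008400\right) \left(-7068974\right) = 21266301381600$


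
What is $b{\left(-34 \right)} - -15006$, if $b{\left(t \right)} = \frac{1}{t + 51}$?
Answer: $\frac{255103}{17} \approx 15006.0$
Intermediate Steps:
$b{\left(t \right)} = \frac{1}{51 + t}$
$b{\left(-34 \right)} - -15006 = \frac{1}{51 - 34} - -15006 = \frac{1}{17} + 15006 = \frac{255103}{17}$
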